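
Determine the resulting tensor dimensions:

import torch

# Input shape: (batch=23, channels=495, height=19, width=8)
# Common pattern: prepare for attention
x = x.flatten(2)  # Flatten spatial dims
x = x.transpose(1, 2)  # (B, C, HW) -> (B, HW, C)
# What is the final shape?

Input shape: (23, 495, 19, 8)
  -> after flatten(2): (23, 495, 152)
Output shape: (23, 152, 495)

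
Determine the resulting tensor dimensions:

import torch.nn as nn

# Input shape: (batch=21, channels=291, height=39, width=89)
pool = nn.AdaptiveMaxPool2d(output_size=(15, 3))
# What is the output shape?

Input shape: (21, 291, 39, 89)
Output shape: (21, 291, 15, 3)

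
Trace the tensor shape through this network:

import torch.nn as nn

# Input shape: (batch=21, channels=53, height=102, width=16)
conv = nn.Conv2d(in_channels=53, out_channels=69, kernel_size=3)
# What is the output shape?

Input shape: (21, 53, 102, 16)
Output shape: (21, 69, 100, 14)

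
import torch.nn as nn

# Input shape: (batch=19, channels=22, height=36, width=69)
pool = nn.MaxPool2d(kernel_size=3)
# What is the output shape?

Input shape: (19, 22, 36, 69)
Output shape: (19, 22, 12, 23)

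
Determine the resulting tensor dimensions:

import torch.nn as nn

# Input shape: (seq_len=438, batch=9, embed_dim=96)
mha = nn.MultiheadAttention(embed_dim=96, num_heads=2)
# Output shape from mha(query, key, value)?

Input shape: (438, 9, 96)
Output shape: (438, 9, 96)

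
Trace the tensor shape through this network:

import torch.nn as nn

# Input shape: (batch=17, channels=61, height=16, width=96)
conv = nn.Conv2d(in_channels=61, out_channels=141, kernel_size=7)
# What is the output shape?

Input shape: (17, 61, 16, 96)
Output shape: (17, 141, 10, 90)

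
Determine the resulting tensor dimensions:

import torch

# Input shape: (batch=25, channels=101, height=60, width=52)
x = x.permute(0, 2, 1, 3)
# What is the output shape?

Input shape: (25, 101, 60, 52)
Output shape: (25, 60, 101, 52)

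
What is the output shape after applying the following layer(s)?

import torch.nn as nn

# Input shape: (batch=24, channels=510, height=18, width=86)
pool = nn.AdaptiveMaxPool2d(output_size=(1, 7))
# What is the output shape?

Input shape: (24, 510, 18, 86)
Output shape: (24, 510, 1, 7)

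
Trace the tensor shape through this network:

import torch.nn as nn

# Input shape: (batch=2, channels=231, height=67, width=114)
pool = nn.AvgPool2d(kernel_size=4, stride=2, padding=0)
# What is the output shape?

Input shape: (2, 231, 67, 114)
Output shape: (2, 231, 32, 56)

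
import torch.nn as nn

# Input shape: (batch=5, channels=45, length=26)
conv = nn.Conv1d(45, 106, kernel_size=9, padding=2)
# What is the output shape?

Input shape: (5, 45, 26)
Output shape: (5, 106, 22)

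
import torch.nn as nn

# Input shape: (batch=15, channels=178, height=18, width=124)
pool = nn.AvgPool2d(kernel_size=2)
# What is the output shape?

Input shape: (15, 178, 18, 124)
Output shape: (15, 178, 9, 62)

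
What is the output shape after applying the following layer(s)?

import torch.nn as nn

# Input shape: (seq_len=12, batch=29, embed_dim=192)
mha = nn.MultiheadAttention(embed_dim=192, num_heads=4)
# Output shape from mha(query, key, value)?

Input shape: (12, 29, 192)
Output shape: (12, 29, 192)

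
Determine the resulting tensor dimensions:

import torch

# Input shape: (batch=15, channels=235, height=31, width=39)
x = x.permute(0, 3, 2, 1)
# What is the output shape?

Input shape: (15, 235, 31, 39)
Output shape: (15, 39, 31, 235)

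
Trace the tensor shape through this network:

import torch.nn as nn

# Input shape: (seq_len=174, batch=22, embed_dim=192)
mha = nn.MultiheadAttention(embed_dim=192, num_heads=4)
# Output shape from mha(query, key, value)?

Input shape: (174, 22, 192)
Output shape: (174, 22, 192)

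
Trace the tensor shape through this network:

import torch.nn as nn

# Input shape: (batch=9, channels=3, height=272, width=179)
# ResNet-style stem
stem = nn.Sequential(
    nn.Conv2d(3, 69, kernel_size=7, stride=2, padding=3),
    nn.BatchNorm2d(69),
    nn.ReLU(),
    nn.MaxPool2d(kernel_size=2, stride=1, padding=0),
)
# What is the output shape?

Input shape: (9, 3, 272, 179)
  -> after Conv2d 7x7 stride=2: (9, 69, 136, 90)
Output shape: (9, 69, 135, 89)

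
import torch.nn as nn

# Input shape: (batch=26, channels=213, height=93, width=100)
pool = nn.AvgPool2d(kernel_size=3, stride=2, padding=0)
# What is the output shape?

Input shape: (26, 213, 93, 100)
Output shape: (26, 213, 46, 49)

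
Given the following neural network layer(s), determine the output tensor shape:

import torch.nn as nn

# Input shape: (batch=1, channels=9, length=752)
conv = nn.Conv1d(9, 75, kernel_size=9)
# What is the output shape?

Input shape: (1, 9, 752)
Output shape: (1, 75, 744)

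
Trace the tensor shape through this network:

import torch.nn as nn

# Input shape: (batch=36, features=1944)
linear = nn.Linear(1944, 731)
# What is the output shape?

Input shape: (36, 1944)
Output shape: (36, 731)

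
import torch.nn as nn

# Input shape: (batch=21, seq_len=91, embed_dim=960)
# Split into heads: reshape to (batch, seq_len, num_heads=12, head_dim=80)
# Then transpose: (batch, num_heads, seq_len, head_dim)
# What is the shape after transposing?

Input shape: (21, 91, 960)
  -> after reshape: (21, 91, 12, 80)
Output shape: (21, 12, 91, 80)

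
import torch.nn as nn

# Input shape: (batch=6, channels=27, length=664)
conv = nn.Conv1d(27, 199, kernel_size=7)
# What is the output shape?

Input shape: (6, 27, 664)
Output shape: (6, 199, 658)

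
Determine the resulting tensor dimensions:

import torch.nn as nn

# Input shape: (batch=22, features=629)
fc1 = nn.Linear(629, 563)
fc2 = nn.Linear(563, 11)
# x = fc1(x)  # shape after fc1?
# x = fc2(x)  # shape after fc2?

Input shape: (22, 629)
  -> after fc1: (22, 563)
Output shape: (22, 11)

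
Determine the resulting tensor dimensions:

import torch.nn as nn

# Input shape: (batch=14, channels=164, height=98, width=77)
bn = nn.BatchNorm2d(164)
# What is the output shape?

Input shape: (14, 164, 98, 77)
Output shape: (14, 164, 98, 77)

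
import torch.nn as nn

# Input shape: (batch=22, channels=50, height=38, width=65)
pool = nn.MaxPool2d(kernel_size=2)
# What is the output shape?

Input shape: (22, 50, 38, 65)
Output shape: (22, 50, 19, 32)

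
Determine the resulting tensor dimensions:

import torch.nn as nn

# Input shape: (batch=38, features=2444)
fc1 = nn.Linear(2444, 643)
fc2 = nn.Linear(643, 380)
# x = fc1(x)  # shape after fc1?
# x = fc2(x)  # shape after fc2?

Input shape: (38, 2444)
  -> after fc1: (38, 643)
Output shape: (38, 380)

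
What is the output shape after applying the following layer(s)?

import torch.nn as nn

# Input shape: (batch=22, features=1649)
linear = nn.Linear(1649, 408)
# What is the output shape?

Input shape: (22, 1649)
Output shape: (22, 408)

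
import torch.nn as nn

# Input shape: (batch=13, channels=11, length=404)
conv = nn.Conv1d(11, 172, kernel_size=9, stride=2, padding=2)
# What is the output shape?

Input shape: (13, 11, 404)
Output shape: (13, 172, 200)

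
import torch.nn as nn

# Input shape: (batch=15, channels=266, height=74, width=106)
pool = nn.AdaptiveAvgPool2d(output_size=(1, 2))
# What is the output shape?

Input shape: (15, 266, 74, 106)
Output shape: (15, 266, 1, 2)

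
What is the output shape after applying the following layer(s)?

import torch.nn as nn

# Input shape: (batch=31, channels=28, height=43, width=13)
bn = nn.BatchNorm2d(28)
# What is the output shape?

Input shape: (31, 28, 43, 13)
Output shape: (31, 28, 43, 13)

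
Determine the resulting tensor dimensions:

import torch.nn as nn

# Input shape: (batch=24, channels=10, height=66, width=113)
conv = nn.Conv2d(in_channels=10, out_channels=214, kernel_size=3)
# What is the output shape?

Input shape: (24, 10, 66, 113)
Output shape: (24, 214, 64, 111)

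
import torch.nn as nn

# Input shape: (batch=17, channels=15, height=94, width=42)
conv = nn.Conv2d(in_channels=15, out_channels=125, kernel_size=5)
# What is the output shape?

Input shape: (17, 15, 94, 42)
Output shape: (17, 125, 90, 38)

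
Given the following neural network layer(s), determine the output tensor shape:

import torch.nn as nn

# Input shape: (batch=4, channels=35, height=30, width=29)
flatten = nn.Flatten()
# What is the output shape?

Input shape: (4, 35, 30, 29)
Output shape: (4, 30450)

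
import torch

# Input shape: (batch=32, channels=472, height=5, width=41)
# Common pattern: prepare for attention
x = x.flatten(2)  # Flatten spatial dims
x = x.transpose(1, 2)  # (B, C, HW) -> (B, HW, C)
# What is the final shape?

Input shape: (32, 472, 5, 41)
  -> after flatten(2): (32, 472, 205)
Output shape: (32, 205, 472)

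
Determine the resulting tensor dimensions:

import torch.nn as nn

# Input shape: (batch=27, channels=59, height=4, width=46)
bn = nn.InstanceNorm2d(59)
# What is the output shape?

Input shape: (27, 59, 4, 46)
Output shape: (27, 59, 4, 46)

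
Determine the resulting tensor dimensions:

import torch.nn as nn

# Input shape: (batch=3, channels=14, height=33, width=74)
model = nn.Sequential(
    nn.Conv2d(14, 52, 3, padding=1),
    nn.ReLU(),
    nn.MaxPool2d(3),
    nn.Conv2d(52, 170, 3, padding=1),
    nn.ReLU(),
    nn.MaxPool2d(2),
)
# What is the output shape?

Input shape: (3, 14, 33, 74)
  -> after first Conv2d: (3, 52, 33, 74)
  -> after first MaxPool2d: (3, 52, 11, 24)
  -> after second Conv2d: (3, 170, 11, 24)
Output shape: (3, 170, 5, 12)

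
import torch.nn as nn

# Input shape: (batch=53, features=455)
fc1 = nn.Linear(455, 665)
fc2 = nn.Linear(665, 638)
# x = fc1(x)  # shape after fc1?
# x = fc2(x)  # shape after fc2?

Input shape: (53, 455)
  -> after fc1: (53, 665)
Output shape: (53, 638)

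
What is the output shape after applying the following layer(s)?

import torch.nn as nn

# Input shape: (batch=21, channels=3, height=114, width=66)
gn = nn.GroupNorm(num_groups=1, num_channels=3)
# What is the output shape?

Input shape: (21, 3, 114, 66)
Output shape: (21, 3, 114, 66)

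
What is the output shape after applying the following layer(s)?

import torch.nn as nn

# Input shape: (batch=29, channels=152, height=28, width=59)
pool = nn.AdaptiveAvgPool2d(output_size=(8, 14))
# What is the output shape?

Input shape: (29, 152, 28, 59)
Output shape: (29, 152, 8, 14)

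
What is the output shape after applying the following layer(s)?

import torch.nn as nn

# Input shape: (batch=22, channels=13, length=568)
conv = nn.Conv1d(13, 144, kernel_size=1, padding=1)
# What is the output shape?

Input shape: (22, 13, 568)
Output shape: (22, 144, 570)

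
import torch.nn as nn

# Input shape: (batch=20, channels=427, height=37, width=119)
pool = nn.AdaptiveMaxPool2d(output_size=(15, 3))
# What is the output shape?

Input shape: (20, 427, 37, 119)
Output shape: (20, 427, 15, 3)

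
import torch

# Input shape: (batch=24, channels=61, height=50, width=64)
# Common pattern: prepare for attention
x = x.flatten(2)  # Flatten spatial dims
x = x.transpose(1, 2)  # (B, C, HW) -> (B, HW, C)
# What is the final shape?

Input shape: (24, 61, 50, 64)
  -> after flatten(2): (24, 61, 3200)
Output shape: (24, 3200, 61)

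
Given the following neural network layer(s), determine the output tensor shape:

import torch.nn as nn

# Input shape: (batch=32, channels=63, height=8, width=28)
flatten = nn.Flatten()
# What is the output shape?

Input shape: (32, 63, 8, 28)
Output shape: (32, 14112)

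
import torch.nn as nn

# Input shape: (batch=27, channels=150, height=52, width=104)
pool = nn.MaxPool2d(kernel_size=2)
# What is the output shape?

Input shape: (27, 150, 52, 104)
Output shape: (27, 150, 26, 52)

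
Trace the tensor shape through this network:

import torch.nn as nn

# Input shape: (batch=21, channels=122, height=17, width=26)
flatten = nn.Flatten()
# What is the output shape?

Input shape: (21, 122, 17, 26)
Output shape: (21, 53924)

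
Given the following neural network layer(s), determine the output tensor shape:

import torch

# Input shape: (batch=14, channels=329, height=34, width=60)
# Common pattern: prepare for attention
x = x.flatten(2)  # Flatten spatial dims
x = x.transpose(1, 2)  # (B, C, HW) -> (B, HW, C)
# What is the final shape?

Input shape: (14, 329, 34, 60)
  -> after flatten(2): (14, 329, 2040)
Output shape: (14, 2040, 329)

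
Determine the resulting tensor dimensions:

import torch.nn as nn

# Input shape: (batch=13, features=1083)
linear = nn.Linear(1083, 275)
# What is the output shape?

Input shape: (13, 1083)
Output shape: (13, 275)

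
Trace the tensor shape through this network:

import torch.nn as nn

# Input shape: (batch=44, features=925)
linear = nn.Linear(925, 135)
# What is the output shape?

Input shape: (44, 925)
Output shape: (44, 135)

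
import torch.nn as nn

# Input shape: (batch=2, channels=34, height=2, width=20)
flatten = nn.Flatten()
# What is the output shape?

Input shape: (2, 34, 2, 20)
Output shape: (2, 1360)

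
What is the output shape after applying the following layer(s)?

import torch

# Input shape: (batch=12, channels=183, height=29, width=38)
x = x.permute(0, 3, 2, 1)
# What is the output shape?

Input shape: (12, 183, 29, 38)
Output shape: (12, 38, 29, 183)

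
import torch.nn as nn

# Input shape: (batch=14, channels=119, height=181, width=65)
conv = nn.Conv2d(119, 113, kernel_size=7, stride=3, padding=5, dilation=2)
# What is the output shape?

Input shape: (14, 119, 181, 65)
Output shape: (14, 113, 60, 21)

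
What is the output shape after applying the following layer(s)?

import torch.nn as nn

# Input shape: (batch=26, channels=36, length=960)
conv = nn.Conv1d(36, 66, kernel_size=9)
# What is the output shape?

Input shape: (26, 36, 960)
Output shape: (26, 66, 952)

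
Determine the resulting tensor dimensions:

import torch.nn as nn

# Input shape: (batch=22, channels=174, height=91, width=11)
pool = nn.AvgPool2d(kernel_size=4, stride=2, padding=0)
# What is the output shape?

Input shape: (22, 174, 91, 11)
Output shape: (22, 174, 44, 4)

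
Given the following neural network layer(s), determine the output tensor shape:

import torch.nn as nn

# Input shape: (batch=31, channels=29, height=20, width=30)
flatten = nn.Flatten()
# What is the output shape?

Input shape: (31, 29, 20, 30)
Output shape: (31, 17400)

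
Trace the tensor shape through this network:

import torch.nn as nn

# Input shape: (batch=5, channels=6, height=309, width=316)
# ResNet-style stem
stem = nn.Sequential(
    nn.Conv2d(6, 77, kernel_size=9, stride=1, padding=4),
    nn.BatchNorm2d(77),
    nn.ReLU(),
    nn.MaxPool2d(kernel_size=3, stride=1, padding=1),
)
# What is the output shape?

Input shape: (5, 6, 309, 316)
  -> after Conv2d 9x9 stride=1: (5, 77, 309, 316)
Output shape: (5, 77, 309, 316)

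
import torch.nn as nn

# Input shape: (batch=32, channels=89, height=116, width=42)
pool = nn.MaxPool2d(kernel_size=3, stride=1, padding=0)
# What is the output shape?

Input shape: (32, 89, 116, 42)
Output shape: (32, 89, 114, 40)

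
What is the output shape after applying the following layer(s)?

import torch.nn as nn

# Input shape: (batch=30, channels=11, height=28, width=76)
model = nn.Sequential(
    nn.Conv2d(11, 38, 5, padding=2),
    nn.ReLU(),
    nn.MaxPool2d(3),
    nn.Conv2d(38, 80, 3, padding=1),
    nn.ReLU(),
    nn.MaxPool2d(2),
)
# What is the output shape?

Input shape: (30, 11, 28, 76)
  -> after first Conv2d: (30, 38, 28, 76)
  -> after first MaxPool2d: (30, 38, 9, 25)
  -> after second Conv2d: (30, 80, 9, 25)
Output shape: (30, 80, 4, 12)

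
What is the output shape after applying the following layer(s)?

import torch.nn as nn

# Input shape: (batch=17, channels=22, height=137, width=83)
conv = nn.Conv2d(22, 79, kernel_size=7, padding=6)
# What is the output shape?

Input shape: (17, 22, 137, 83)
Output shape: (17, 79, 143, 89)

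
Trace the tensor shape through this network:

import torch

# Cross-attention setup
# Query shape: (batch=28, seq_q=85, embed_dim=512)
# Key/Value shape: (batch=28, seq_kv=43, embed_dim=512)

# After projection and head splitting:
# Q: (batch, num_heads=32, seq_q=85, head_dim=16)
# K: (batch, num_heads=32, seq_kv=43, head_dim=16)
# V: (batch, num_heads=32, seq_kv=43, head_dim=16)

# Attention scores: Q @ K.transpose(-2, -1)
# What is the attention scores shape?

Input shape: (28, 85, 512)
Output shape: (28, 32, 85, 43)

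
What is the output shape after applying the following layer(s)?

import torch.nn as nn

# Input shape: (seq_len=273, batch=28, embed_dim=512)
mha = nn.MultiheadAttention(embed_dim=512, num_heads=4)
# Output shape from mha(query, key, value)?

Input shape: (273, 28, 512)
Output shape: (273, 28, 512)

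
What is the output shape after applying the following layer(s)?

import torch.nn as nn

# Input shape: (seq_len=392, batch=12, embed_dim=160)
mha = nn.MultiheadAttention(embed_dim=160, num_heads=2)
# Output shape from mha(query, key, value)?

Input shape: (392, 12, 160)
Output shape: (392, 12, 160)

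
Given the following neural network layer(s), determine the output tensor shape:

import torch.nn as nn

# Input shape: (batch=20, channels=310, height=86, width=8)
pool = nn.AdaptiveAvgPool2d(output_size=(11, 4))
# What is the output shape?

Input shape: (20, 310, 86, 8)
Output shape: (20, 310, 11, 4)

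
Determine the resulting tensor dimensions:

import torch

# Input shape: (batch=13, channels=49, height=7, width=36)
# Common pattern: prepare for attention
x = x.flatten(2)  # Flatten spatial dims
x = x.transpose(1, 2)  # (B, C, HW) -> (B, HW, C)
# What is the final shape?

Input shape: (13, 49, 7, 36)
  -> after flatten(2): (13, 49, 252)
Output shape: (13, 252, 49)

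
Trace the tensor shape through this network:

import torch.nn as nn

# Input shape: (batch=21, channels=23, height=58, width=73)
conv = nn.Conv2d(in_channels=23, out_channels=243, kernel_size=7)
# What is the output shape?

Input shape: (21, 23, 58, 73)
Output shape: (21, 243, 52, 67)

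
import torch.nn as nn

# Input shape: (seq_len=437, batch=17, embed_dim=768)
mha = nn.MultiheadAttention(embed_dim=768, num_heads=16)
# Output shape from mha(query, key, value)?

Input shape: (437, 17, 768)
Output shape: (437, 17, 768)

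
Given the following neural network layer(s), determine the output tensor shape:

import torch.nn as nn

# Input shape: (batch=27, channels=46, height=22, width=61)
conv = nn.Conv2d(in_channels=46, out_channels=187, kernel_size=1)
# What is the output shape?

Input shape: (27, 46, 22, 61)
Output shape: (27, 187, 22, 61)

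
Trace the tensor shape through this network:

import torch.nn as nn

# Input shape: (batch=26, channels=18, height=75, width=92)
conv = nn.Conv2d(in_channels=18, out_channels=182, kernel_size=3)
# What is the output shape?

Input shape: (26, 18, 75, 92)
Output shape: (26, 182, 73, 90)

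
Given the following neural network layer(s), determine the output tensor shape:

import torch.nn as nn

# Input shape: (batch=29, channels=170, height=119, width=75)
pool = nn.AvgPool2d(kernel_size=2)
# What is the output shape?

Input shape: (29, 170, 119, 75)
Output shape: (29, 170, 59, 37)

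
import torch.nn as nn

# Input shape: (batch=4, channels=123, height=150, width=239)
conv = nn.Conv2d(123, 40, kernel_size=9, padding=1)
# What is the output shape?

Input shape: (4, 123, 150, 239)
Output shape: (4, 40, 144, 233)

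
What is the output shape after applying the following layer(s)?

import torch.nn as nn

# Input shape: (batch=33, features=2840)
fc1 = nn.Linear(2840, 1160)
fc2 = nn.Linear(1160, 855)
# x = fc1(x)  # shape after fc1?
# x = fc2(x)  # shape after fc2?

Input shape: (33, 2840)
  -> after fc1: (33, 1160)
Output shape: (33, 855)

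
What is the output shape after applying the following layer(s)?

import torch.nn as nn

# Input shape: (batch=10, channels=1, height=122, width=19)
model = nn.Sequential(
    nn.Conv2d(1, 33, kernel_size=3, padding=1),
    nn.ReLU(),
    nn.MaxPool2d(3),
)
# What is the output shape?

Input shape: (10, 1, 122, 19)
  -> after Conv2d: (10, 33, 122, 19)
  -> after ReLU: (10, 33, 122, 19)
Output shape: (10, 33, 40, 6)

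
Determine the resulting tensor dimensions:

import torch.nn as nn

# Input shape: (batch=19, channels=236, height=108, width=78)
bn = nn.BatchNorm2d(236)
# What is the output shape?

Input shape: (19, 236, 108, 78)
Output shape: (19, 236, 108, 78)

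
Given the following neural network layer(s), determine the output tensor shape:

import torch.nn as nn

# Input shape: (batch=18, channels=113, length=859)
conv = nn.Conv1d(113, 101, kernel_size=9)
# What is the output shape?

Input shape: (18, 113, 859)
Output shape: (18, 101, 851)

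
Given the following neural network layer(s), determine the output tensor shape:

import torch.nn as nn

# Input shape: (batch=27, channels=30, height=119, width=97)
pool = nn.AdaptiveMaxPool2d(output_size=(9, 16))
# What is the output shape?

Input shape: (27, 30, 119, 97)
Output shape: (27, 30, 9, 16)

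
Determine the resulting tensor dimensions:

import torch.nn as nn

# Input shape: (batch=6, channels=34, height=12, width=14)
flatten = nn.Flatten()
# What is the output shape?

Input shape: (6, 34, 12, 14)
Output shape: (6, 5712)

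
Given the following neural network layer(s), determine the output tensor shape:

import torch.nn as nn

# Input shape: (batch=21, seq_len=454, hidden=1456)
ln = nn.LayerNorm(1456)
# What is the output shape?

Input shape: (21, 454, 1456)
Output shape: (21, 454, 1456)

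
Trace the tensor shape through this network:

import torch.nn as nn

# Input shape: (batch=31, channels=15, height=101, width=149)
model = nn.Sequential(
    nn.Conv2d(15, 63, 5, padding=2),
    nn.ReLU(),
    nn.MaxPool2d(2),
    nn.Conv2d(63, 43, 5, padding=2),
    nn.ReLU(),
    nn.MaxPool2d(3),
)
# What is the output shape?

Input shape: (31, 15, 101, 149)
  -> after first Conv2d: (31, 63, 101, 149)
  -> after first MaxPool2d: (31, 63, 50, 74)
  -> after second Conv2d: (31, 43, 50, 74)
Output shape: (31, 43, 16, 24)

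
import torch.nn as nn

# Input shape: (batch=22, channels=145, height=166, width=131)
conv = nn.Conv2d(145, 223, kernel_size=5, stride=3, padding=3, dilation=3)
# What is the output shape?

Input shape: (22, 145, 166, 131)
Output shape: (22, 223, 54, 42)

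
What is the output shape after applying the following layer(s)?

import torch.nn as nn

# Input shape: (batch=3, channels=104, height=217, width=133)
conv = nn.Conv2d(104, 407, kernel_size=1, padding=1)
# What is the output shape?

Input shape: (3, 104, 217, 133)
Output shape: (3, 407, 219, 135)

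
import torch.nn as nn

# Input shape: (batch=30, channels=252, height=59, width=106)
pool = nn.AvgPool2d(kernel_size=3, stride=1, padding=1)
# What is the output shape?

Input shape: (30, 252, 59, 106)
Output shape: (30, 252, 59, 106)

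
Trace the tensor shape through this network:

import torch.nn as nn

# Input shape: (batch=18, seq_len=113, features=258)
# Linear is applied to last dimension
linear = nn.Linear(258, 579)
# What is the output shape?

Input shape: (18, 113, 258)
Output shape: (18, 113, 579)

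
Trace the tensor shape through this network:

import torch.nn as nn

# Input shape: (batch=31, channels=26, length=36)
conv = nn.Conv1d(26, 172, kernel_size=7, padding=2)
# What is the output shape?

Input shape: (31, 26, 36)
Output shape: (31, 172, 34)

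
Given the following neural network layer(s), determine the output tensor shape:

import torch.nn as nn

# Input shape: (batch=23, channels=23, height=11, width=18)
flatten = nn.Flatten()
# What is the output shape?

Input shape: (23, 23, 11, 18)
Output shape: (23, 4554)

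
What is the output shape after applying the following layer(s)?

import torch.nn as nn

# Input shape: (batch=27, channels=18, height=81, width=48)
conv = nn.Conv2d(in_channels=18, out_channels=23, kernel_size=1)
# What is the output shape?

Input shape: (27, 18, 81, 48)
Output shape: (27, 23, 81, 48)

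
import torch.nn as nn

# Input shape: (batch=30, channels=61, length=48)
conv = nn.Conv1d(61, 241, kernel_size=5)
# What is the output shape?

Input shape: (30, 61, 48)
Output shape: (30, 241, 44)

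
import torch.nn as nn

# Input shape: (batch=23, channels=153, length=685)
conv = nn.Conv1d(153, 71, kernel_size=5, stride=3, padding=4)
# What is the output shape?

Input shape: (23, 153, 685)
Output shape: (23, 71, 230)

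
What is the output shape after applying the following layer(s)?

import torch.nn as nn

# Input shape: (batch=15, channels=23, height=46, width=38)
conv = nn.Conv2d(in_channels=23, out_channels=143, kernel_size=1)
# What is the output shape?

Input shape: (15, 23, 46, 38)
Output shape: (15, 143, 46, 38)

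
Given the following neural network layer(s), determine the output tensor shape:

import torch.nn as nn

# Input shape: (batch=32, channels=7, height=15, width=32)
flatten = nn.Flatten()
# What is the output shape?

Input shape: (32, 7, 15, 32)
Output shape: (32, 3360)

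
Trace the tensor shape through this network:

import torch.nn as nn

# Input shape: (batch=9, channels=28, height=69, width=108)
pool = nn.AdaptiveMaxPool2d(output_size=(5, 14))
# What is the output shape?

Input shape: (9, 28, 69, 108)
Output shape: (9, 28, 5, 14)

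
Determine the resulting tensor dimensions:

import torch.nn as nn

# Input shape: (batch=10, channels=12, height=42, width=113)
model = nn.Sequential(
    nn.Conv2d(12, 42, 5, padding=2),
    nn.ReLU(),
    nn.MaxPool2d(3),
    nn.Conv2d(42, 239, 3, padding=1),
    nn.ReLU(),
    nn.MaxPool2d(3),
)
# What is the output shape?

Input shape: (10, 12, 42, 113)
  -> after first Conv2d: (10, 42, 42, 113)
  -> after first MaxPool2d: (10, 42, 14, 37)
  -> after second Conv2d: (10, 239, 14, 37)
Output shape: (10, 239, 4, 12)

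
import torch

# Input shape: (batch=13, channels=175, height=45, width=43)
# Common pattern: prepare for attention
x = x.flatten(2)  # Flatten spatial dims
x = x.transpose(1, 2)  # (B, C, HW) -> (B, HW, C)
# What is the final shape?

Input shape: (13, 175, 45, 43)
  -> after flatten(2): (13, 175, 1935)
Output shape: (13, 1935, 175)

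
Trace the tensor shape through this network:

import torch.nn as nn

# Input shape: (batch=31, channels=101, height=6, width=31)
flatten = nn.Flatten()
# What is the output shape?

Input shape: (31, 101, 6, 31)
Output shape: (31, 18786)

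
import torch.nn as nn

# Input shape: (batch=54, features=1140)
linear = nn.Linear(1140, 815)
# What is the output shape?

Input shape: (54, 1140)
Output shape: (54, 815)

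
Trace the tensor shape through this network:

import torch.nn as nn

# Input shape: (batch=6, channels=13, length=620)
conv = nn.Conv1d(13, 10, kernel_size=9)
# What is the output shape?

Input shape: (6, 13, 620)
Output shape: (6, 10, 612)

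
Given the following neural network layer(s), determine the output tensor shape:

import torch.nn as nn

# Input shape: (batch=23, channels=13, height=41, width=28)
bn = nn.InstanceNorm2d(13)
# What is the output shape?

Input shape: (23, 13, 41, 28)
Output shape: (23, 13, 41, 28)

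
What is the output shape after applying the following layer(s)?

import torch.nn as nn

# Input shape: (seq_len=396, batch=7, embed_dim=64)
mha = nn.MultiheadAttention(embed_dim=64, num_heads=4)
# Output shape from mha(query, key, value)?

Input shape: (396, 7, 64)
Output shape: (396, 7, 64)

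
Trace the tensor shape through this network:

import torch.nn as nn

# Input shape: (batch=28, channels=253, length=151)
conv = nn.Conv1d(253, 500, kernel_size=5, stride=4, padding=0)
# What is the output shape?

Input shape: (28, 253, 151)
Output shape: (28, 500, 37)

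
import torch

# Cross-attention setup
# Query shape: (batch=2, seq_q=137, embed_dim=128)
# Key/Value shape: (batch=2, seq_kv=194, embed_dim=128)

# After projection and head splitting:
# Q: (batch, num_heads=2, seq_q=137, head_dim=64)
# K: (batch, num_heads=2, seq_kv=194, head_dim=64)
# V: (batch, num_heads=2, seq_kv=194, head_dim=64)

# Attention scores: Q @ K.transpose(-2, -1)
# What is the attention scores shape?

Input shape: (2, 137, 128)
Output shape: (2, 2, 137, 194)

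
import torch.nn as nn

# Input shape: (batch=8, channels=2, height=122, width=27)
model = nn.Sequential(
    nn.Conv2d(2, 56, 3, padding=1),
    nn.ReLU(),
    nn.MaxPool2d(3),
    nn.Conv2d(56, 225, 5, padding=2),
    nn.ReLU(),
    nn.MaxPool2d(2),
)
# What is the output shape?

Input shape: (8, 2, 122, 27)
  -> after first Conv2d: (8, 56, 122, 27)
  -> after first MaxPool2d: (8, 56, 40, 9)
  -> after second Conv2d: (8, 225, 40, 9)
Output shape: (8, 225, 20, 4)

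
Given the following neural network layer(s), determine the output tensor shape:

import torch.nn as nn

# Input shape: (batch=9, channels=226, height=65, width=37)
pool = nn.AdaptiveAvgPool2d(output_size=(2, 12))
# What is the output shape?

Input shape: (9, 226, 65, 37)
Output shape: (9, 226, 2, 12)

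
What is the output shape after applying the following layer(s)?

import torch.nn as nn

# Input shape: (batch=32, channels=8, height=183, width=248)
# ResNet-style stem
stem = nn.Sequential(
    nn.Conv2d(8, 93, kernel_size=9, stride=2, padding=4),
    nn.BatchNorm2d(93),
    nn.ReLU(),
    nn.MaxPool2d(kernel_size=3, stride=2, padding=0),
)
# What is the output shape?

Input shape: (32, 8, 183, 248)
  -> after Conv2d 9x9 stride=2: (32, 93, 92, 124)
Output shape: (32, 93, 45, 61)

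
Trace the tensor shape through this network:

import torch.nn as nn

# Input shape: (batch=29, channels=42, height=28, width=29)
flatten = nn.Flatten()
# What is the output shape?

Input shape: (29, 42, 28, 29)
Output shape: (29, 34104)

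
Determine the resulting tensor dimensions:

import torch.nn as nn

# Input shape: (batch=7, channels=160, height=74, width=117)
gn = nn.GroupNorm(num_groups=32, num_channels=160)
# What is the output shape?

Input shape: (7, 160, 74, 117)
Output shape: (7, 160, 74, 117)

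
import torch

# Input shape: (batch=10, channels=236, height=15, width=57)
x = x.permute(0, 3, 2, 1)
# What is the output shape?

Input shape: (10, 236, 15, 57)
Output shape: (10, 57, 15, 236)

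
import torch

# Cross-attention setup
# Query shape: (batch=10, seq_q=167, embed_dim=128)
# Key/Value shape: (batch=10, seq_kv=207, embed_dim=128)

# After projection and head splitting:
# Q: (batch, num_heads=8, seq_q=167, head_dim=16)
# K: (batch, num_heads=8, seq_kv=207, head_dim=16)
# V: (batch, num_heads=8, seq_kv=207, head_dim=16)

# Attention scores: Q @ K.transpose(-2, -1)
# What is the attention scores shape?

Input shape: (10, 167, 128)
Output shape: (10, 8, 167, 207)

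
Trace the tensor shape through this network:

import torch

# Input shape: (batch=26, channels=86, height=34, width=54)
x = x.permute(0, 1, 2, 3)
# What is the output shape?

Input shape: (26, 86, 34, 54)
Output shape: (26, 86, 34, 54)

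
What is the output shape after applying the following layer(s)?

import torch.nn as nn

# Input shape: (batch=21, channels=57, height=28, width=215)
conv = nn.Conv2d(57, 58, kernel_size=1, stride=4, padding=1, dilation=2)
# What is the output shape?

Input shape: (21, 57, 28, 215)
Output shape: (21, 58, 8, 55)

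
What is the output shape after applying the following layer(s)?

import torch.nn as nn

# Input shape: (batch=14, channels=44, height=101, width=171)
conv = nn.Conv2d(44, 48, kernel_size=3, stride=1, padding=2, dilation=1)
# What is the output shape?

Input shape: (14, 44, 101, 171)
Output shape: (14, 48, 103, 173)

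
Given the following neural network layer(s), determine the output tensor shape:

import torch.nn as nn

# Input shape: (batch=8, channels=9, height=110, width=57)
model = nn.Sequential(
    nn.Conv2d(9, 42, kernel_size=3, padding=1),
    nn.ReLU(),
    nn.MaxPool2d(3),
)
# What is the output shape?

Input shape: (8, 9, 110, 57)
  -> after Conv2d: (8, 42, 110, 57)
  -> after ReLU: (8, 42, 110, 57)
Output shape: (8, 42, 36, 19)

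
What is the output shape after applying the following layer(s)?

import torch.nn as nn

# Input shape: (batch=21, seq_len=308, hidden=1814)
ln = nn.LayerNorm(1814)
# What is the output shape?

Input shape: (21, 308, 1814)
Output shape: (21, 308, 1814)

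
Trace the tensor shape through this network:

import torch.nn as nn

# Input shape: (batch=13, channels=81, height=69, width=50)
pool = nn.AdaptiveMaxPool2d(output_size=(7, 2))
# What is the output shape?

Input shape: (13, 81, 69, 50)
Output shape: (13, 81, 7, 2)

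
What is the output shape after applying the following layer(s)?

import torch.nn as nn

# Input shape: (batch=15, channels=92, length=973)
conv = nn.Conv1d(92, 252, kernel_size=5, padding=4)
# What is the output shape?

Input shape: (15, 92, 973)
Output shape: (15, 252, 977)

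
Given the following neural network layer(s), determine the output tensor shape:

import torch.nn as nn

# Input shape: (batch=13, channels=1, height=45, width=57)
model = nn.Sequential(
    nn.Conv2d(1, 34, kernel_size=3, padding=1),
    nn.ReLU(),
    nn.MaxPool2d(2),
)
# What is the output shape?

Input shape: (13, 1, 45, 57)
  -> after Conv2d: (13, 34, 45, 57)
  -> after ReLU: (13, 34, 45, 57)
Output shape: (13, 34, 22, 28)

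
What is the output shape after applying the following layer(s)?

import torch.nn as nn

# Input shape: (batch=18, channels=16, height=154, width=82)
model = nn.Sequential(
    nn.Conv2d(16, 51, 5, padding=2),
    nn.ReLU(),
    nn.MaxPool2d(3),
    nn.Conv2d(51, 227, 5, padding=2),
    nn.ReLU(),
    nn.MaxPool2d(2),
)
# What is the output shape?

Input shape: (18, 16, 154, 82)
  -> after first Conv2d: (18, 51, 154, 82)
  -> after first MaxPool2d: (18, 51, 51, 27)
  -> after second Conv2d: (18, 227, 51, 27)
Output shape: (18, 227, 25, 13)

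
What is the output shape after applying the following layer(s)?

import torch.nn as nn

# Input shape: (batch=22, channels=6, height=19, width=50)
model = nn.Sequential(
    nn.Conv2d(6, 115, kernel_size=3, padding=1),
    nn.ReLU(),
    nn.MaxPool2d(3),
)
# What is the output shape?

Input shape: (22, 6, 19, 50)
  -> after Conv2d: (22, 115, 19, 50)
  -> after ReLU: (22, 115, 19, 50)
Output shape: (22, 115, 6, 16)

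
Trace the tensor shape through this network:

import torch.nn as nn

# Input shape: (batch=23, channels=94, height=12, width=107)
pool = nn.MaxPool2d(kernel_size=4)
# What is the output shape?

Input shape: (23, 94, 12, 107)
Output shape: (23, 94, 3, 26)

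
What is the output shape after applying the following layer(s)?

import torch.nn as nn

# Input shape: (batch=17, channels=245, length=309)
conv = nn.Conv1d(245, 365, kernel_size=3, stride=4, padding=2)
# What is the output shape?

Input shape: (17, 245, 309)
Output shape: (17, 365, 78)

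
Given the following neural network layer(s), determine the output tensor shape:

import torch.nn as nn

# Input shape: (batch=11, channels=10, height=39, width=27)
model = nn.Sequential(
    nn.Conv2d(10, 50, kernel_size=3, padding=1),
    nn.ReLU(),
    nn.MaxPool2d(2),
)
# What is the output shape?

Input shape: (11, 10, 39, 27)
  -> after Conv2d: (11, 50, 39, 27)
  -> after ReLU: (11, 50, 39, 27)
Output shape: (11, 50, 19, 13)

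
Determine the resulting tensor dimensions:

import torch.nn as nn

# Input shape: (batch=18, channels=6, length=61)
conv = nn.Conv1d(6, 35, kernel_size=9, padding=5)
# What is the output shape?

Input shape: (18, 6, 61)
Output shape: (18, 35, 63)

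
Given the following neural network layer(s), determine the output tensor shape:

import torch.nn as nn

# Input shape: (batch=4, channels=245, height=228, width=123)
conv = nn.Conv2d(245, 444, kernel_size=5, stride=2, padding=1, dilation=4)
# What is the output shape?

Input shape: (4, 245, 228, 123)
Output shape: (4, 444, 107, 55)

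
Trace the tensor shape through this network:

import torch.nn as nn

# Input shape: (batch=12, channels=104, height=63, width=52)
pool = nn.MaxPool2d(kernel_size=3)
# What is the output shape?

Input shape: (12, 104, 63, 52)
Output shape: (12, 104, 21, 17)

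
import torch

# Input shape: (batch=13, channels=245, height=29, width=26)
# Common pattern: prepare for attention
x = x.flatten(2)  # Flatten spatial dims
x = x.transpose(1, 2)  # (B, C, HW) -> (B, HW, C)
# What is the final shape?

Input shape: (13, 245, 29, 26)
  -> after flatten(2): (13, 245, 754)
Output shape: (13, 754, 245)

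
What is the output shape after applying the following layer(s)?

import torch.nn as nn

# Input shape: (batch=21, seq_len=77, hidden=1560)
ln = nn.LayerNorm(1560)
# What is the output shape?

Input shape: (21, 77, 1560)
Output shape: (21, 77, 1560)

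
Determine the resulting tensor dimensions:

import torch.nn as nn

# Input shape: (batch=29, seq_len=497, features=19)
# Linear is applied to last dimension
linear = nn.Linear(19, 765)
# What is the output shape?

Input shape: (29, 497, 19)
Output shape: (29, 497, 765)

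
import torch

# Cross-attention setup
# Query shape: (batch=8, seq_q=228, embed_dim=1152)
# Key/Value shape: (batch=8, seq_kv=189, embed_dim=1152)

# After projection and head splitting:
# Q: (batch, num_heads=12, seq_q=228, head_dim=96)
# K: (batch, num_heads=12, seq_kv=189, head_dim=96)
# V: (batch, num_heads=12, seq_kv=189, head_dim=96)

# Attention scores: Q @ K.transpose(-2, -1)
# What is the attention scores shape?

Input shape: (8, 228, 1152)
Output shape: (8, 12, 228, 189)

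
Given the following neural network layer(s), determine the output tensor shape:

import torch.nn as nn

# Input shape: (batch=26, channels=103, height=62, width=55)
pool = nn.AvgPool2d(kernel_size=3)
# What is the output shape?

Input shape: (26, 103, 62, 55)
Output shape: (26, 103, 20, 18)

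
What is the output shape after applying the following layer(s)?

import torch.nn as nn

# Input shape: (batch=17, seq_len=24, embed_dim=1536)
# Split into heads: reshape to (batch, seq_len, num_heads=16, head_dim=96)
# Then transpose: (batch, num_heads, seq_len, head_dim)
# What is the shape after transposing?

Input shape: (17, 24, 1536)
  -> after reshape: (17, 24, 16, 96)
Output shape: (17, 16, 24, 96)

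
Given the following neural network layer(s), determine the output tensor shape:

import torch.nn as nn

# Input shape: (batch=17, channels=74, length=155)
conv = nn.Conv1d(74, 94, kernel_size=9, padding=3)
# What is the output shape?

Input shape: (17, 74, 155)
Output shape: (17, 94, 153)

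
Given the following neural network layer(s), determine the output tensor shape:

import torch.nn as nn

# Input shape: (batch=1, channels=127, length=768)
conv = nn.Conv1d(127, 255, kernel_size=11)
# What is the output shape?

Input shape: (1, 127, 768)
Output shape: (1, 255, 758)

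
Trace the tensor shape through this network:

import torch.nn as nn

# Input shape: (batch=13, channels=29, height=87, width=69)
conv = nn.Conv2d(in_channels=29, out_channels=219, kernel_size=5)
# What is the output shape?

Input shape: (13, 29, 87, 69)
Output shape: (13, 219, 83, 65)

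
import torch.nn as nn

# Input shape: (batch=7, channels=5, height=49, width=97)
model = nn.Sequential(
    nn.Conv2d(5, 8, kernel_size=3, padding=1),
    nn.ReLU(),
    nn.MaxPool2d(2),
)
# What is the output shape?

Input shape: (7, 5, 49, 97)
  -> after Conv2d: (7, 8, 49, 97)
  -> after ReLU: (7, 8, 49, 97)
Output shape: (7, 8, 24, 48)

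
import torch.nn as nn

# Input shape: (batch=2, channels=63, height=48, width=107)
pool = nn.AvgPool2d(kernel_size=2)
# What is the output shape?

Input shape: (2, 63, 48, 107)
Output shape: (2, 63, 24, 53)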